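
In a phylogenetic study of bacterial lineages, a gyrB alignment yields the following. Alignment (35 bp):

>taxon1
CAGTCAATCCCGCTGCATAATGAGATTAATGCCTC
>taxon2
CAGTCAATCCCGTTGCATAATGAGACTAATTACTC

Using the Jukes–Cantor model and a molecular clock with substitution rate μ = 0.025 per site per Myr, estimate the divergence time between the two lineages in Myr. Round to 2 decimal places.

2.48

The sequences differ at 4 of 35 sites (13, 26, 31, 32), so p = 4/35 ≈ 0.114286.
d = −(3/4) ln(1 − 4p/3) = −0.75 ln(1 − 0.152381) = −0.75 ln(0.847619)
  = −0.75 × (-0.165324) = 0.123993 substitutions/site.
Under a molecular clock d = 2μt, so t = d/(2μ) = 0.123993 / (2 × 0.025) = 2.48 Myr.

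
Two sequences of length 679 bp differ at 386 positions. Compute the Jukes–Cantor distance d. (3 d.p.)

p = 386/679 ≈ 0.568483.
d = −(3/4) ln(1 − 4p/3) = −0.75 ln(1 − 0.757977) = −0.75 ln(0.242023)
  = −0.75 × (-1.418723) = 1.064042 substitutions/site.

1.064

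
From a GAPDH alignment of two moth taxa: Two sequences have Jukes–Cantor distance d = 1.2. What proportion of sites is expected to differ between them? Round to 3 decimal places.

p = (3/4)(1 − e^(−4d/3)) = 0.75 × (1 − e^(-1.6)) = 0.75 × (1 − 0.201897) = 0.598577.

0.599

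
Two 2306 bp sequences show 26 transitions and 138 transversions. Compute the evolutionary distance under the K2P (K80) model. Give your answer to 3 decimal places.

0.075

P = 26/2306 ≈ 0.011275 and Q = 138/2306 ≈ 0.059844.
Under the Kimura two-parameter model, d = −½ ln(1 − 2P − Q) − ¼ ln(1 − 2Q).
1 − 2P − Q = 0.917606, giving −½ ln(0.917606) = 0.042994.
1 − 2Q = 0.880312, giving −¼ ln(0.880312) = 0.031870.
d = 0.042994 + 0.031870 = 0.074864.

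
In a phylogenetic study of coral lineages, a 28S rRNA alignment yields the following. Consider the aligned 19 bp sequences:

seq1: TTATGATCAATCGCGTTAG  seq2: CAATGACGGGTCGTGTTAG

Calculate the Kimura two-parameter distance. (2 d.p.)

0.56

Of 19 sites, 5 differences are transitions and 2 are transversions, so P = 5/19 ≈ 0.263158 and Q = 2/19 ≈ 0.105263.
Under the Kimura two-parameter model, d = −½ ln(1 − 2P − Q) − ¼ ln(1 − 2Q).
1 − 2P − Q = 0.368421, giving −½ ln(0.368421) = 0.499264.
1 − 2Q = 0.789474, giving −¼ ln(0.789474) = 0.059097.
d = 0.499264 + 0.059097 = 0.558361.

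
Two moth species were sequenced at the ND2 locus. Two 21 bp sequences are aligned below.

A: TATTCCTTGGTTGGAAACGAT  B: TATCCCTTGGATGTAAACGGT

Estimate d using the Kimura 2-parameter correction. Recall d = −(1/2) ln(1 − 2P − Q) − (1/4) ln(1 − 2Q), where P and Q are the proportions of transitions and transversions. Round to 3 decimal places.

Of 21 sites, 2 differences are transitions and 2 are transversions, so P = 2/21 ≈ 0.095238 and Q = 2/21 ≈ 0.095238.
Under the Kimura two-parameter model, d = −½ ln(1 − 2P − Q) − ¼ ln(1 − 2Q).
1 − 2P − Q = 0.714286, giving −½ ln(0.714286) = 0.168236.
1 − 2Q = 0.809524, giving −¼ ln(0.809524) = 0.052827.
d = 0.168236 + 0.052827 = 0.221063.

0.221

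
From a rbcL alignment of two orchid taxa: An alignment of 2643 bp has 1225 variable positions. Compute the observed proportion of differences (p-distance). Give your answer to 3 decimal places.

p = 1225/2643 = 0.463488… ≈ 0.463 (to 3 d.p.).

0.463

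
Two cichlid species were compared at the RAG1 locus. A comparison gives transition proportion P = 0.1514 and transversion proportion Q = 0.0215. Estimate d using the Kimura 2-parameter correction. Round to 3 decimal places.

0.207

Under the Kimura two-parameter model, d = −½ ln(1 − 2P − Q) − ¼ ln(1 − 2Q).
1 − 2P − Q = 0.6757, giving −½ ln(0.6757) = 0.196003.
1 − 2Q = 0.957, giving −¼ ln(0.957) = 0.010988.
d = 0.196003 + 0.010988 = 0.206991.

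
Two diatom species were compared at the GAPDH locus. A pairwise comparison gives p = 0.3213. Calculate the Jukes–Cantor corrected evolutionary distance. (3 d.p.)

0.419

d = −(3/4) ln(1 − 4p/3) = −0.75 ln(1 − 0.4284) = −0.75 ln(0.5716)
  = −0.75 × (-0.559316) = 0.419487 substitutions/site.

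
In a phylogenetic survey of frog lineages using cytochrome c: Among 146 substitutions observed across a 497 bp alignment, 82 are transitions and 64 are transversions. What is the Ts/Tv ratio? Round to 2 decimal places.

R = 82/64 = 1.28125 ≈ 1.28 (to 2 d.p.).

1.28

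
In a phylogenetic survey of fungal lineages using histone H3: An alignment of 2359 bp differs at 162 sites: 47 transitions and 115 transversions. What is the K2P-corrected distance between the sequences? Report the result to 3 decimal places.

0.072

P = 47/2359 ≈ 0.019924 and Q = 115/2359 ≈ 0.048749.
Under the Kimura two-parameter model, d = −½ ln(1 − 2P − Q) − ¼ ln(1 − 2Q).
1 − 2P − Q = 0.911403, giving −½ ln(0.911403) = 0.046385.
1 − 2Q = 0.902502, giving −¼ ln(0.902502) = 0.025646.
d = 0.046385 + 0.025646 = 0.072031.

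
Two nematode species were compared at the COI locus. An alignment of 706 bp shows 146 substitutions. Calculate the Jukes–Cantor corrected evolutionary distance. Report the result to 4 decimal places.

p = 146/706 ≈ 0.206799.
d = −(3/4) ln(1 − 4p/3) = −0.75 ln(1 − 0.275732) = −0.75 ln(0.724268)
  = −0.75 × (-0.322594) = 0.241946 substitutions/site.

0.2419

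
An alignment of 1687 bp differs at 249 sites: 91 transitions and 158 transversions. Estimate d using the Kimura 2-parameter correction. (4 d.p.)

P = 91/1687 ≈ 0.053942 and Q = 158/1687 ≈ 0.093657.
Under the Kimura two-parameter model, d = −½ ln(1 − 2P − Q) − ¼ ln(1 − 2Q).
1 − 2P − Q = 0.798459, giving −½ ln(0.798459) = 0.112536.
1 − 2Q = 0.812686, giving −¼ ln(0.812686) = 0.051853.
d = 0.112536 + 0.051853 = 0.164389.

0.1644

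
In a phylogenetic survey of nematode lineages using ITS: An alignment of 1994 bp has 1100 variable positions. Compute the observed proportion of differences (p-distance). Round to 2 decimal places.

p = 1100/1994 = 0.551654… ≈ 0.55 (to 2 d.p.).

0.55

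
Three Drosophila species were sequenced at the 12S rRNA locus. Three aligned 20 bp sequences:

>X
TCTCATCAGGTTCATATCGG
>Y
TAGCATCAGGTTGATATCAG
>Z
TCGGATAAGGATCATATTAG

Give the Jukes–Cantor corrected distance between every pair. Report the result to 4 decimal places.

X–Y: 4/20 sites differ → p = 0.2, d = −0.75 ln(1 − 0.266667) = 0.232617 ≈ 0.2326.
X–Z: 6/20 sites differ → p = 0.3, d = −0.75 ln(1 − 0.4) = 0.383119 ≈ 0.3831.
Y–Z: 6/20 sites differ → p = 0.3, d = −0.75 ln(1 − 0.4) = 0.383119 ≈ 0.3831.

d(X,Y) = 0.2326, d(X,Z) = 0.3831, d(Y,Z) = 0.3831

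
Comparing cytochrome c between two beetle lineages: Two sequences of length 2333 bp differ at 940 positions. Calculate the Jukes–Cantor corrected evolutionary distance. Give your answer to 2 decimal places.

p = 940/2333 ≈ 0.402915.
d = −(3/4) ln(1 − 4p/3) = −0.75 ln(1 − 0.53722) = −0.75 ln(0.46278)
  = −0.75 × (-0.770503) = 0.577877 substitutions/site.

0.58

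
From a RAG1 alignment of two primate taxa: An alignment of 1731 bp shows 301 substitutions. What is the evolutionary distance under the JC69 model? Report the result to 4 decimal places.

p = 301/1731 ≈ 0.173888.
d = −(3/4) ln(1 − 4p/3) = −0.75 ln(1 − 0.231851) = −0.75 ln(0.768149)
  = −0.75 × (-0.263772) = 0.197829 substitutions/site.

0.1978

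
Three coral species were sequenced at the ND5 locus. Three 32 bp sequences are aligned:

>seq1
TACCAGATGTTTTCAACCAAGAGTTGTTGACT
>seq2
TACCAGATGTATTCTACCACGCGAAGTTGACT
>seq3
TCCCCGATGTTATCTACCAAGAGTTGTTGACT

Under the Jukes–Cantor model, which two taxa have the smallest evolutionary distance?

seq1–seq2: 6/32 differ, p = 0.188, d = 0.216.
seq1–seq3: 4/32 differ, p = 0.125, d = 0.137.
seq2–seq3: 8/32 differ, p = 0.250, d = 0.304.
The smallest distance is between seq1 and seq3.

seq1 and seq3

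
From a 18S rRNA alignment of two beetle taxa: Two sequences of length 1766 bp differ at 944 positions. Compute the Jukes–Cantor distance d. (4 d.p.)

0.9355

p = 944/1766 ≈ 0.534541.
d = −(3/4) ln(1 − 4p/3) = −0.75 ln(1 − 0.712721) = −0.75 ln(0.287279)
  = −0.75 × (-1.247301) = 0.935476 substitutions/site.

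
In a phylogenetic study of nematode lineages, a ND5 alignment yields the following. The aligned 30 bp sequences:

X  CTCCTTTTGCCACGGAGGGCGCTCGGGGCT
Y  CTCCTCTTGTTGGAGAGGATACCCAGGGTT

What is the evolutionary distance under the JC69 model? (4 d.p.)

0.5716

The sequences differ at 12 of 30 sites, so p = 12/30 = 0.4.
d = −(3/4) ln(1 − 4p/3) = −0.75 ln(1 − 0.533333) = −0.75 ln(0.466667)
  = −0.75 × (-0.762139) = 0.571604 substitutions/site.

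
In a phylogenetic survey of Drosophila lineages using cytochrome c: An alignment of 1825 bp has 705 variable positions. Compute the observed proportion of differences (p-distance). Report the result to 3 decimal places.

0.386

p = 705/1825 = 0.386301… ≈ 0.386 (to 3 d.p.).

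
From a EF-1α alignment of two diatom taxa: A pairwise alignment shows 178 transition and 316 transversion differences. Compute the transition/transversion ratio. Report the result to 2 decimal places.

R = 178/316 = 0.563291… ≈ 0.56 (to 2 d.p.).

0.56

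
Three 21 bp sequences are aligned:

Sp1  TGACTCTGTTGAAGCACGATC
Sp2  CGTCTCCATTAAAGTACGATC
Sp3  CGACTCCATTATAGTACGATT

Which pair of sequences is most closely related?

Sp1–Sp2: 6/21 differ, p = 0.286, d = 0.360.
Sp1–Sp3: 7/21 differ, p = 0.333, d = 0.441.
Sp2–Sp3: 3/21 differ, p = 0.143, d = 0.158.
The smallest distance is between Sp2 and Sp3.

Sp2 and Sp3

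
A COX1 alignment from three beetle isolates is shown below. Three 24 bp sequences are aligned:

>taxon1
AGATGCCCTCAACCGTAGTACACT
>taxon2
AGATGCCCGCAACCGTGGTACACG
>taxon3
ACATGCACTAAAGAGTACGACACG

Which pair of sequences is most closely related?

taxon1 and taxon2

taxon1–taxon2: 3/24 differ, p = 0.125, d = 0.137.
taxon1–taxon3: 8/24 differ, p = 0.333, d = 0.441.
taxon2–taxon3: 9/24 differ, p = 0.375, d = 0.520.
The smallest distance is between taxon1 and taxon2.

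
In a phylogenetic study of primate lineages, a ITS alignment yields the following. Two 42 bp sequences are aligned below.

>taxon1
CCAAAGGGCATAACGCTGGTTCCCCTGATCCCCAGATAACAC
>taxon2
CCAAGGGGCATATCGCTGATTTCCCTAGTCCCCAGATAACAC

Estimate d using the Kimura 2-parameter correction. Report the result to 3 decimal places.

0.164

Of 42 sites, 5 differences are transitions and 1 are transversions, so P = 5/42 ≈ 0.119048 and Q = 1/42 ≈ 0.02381.
Under the Kimura two-parameter model, d = −½ ln(1 − 2P − Q) − ¼ ln(1 − 2Q).
1 − 2P − Q = 0.738094, giving −½ ln(0.738094) = 0.151842.
1 − 2Q = 0.95238, giving −¼ ln(0.95238) = 0.012198.
d = 0.151842 + 0.012198 = 0.164040.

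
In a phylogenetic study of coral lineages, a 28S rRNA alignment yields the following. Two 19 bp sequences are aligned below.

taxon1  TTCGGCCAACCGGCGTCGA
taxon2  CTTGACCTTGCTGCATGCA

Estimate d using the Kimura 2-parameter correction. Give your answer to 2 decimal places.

Of 19 sites, 4 differences are transitions and 6 are transversions, so P = 4/19 ≈ 0.210526 and Q = 6/19 ≈ 0.315789.
Under the Kimura two-parameter model, d = −½ ln(1 − 2P − Q) − ¼ ln(1 − 2Q).
1 − 2P − Q = 0.263159, giving −½ ln(0.263159) = 0.667498.
1 − 2Q = 0.368422, giving −¼ ln(0.368422) = 0.249632.
d = 0.667498 + 0.249632 = 0.917130.

0.92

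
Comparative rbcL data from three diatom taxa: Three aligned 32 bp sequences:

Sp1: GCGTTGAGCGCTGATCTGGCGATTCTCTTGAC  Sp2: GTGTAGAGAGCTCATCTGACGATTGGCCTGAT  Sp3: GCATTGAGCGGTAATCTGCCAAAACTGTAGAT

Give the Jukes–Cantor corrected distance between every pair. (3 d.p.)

Sp1–Sp2: 9/32 sites differ → p = 0.28125, d = −0.75 ln(1 − 0.375) = 0.352503 ≈ 0.353.
Sp1–Sp3: 10/32 sites differ → p = 0.3125, d = −0.75 ln(1 − 0.416667) = 0.404248 ≈ 0.404.
Sp2–Sp3: 15/32 sites differ → p = 0.46875, d = −0.75 ln(1 − 0.625) = 0.735622 ≈ 0.736.

d(Sp1,Sp2) = 0.353, d(Sp1,Sp3) = 0.404, d(Sp2,Sp3) = 0.736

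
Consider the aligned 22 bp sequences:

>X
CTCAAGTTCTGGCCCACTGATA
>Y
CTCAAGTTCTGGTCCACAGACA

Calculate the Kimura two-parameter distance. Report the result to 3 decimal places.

Of 22 sites, 2 differences are transitions and 1 are transversions, so P = 2/22 ≈ 0.090909 and Q = 1/22 ≈ 0.045455.
Under the Kimura two-parameter model, d = −½ ln(1 − 2P − Q) − ¼ ln(1 − 2Q).
1 − 2P − Q = 0.772727, giving −½ ln(0.772727) = 0.128915.
1 − 2Q = 0.90909, giving −¼ ln(0.90909) = 0.023828.
d = 0.128915 + 0.023828 = 0.152743.

0.153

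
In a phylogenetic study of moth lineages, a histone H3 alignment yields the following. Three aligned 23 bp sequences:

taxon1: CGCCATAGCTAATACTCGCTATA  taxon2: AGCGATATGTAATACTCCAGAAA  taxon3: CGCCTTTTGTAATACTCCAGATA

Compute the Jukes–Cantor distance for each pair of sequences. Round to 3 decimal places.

d(taxon1,taxon2) = 0.467, d(taxon1,taxon3) = 0.390, d(taxon2,taxon3) = 0.257

taxon1–taxon2: 8/23 sites differ → p ≈ 0.347826, d = −0.75 ln(1 − 0.463768) = 0.467391 ≈ 0.467.
taxon1–taxon3: 7/23 sites differ → p ≈ 0.304348, d = −0.75 ln(1 − 0.405797) = 0.390401 ≈ 0.390.
taxon2–taxon3: 5/23 sites differ → p ≈ 0.217391, d = −0.75 ln(1 − 0.289855) = 0.256715 ≈ 0.257.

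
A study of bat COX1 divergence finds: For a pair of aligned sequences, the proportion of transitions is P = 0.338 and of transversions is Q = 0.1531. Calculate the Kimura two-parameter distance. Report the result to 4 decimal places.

Under the Kimura two-parameter model, d = −½ ln(1 − 2P − Q) − ¼ ln(1 − 2Q).
1 − 2P − Q = 0.1709, giving −½ ln(0.1709) = 0.883338.
1 − 2Q = 0.6938, giving −¼ ln(0.6938) = 0.091393.
d = 0.883338 + 0.091393 = 0.974731.

0.9747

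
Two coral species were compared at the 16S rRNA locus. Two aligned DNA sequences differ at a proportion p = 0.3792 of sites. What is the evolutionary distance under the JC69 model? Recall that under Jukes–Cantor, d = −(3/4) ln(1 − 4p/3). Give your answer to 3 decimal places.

0.528

d = −(3/4) ln(1 − 4p/3) = −0.75 ln(1 − 0.5056) = −0.75 ln(0.4944)
  = −0.75 × (-0.704410) = 0.528308 substitutions/site.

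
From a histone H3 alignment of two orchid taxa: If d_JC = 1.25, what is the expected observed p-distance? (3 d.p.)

0.608

p = (3/4)(1 − e^(−4d/3)) = 0.75 × (1 − e^(-1.666667)) = 0.75 × (1 − 0.188876) = 0.608343.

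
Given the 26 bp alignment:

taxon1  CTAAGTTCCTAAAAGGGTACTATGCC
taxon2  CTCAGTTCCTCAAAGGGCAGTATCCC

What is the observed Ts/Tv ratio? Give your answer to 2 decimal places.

Transitions are A↔G and C↔T; transversions are all other mismatches.
Transitions: 1. Transversions: 4.
R = 1/4 = 0.25.

0.25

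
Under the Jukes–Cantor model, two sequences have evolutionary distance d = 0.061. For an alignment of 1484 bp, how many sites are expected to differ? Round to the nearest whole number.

87

Invert JC69: p = (3/4)(1 − e^(−4d/3)) = 0.75 × (1 − e^(-0.081333)) = 0.75 × (1 − 0.921887) = 0.058585.
Expected differing sites = pL ≈ 0.058585 × 1484 = 86.94014 ≈ 87.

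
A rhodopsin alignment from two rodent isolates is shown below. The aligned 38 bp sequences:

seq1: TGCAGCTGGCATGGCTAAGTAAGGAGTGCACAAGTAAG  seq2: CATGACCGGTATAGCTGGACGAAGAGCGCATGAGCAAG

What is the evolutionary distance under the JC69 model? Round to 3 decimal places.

The sequences differ at 18 of 38 sites, so p = 18/38 ≈ 0.473684.
d = −(3/4) ln(1 − 4p/3) = −0.75 ln(1 − 0.631579) = −0.75 ln(0.368421)
  = −0.75 × (-0.998529) = 0.748897 substitutions/site.

0.749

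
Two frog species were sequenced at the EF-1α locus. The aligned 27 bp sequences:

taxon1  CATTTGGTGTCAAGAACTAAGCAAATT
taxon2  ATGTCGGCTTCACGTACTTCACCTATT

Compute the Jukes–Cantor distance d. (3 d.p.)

The sequences differ at 13 of 27 sites, so p = 13/27 ≈ 0.481481.
d = −(3/4) ln(1 − 4p/3) = −0.75 ln(1 − 0.641975) = −0.75 ln(0.358025)
  = −0.75 × (-1.027152) = 0.770364 substitutions/site.

0.770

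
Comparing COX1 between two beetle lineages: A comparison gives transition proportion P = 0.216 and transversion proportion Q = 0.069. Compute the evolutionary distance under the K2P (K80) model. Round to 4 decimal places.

0.3847

Under the Kimura two-parameter model, d = −½ ln(1 − 2P − Q) − ¼ ln(1 − 2Q).
1 − 2P − Q = 0.499, giving −½ ln(0.499) = 0.347575.
1 − 2Q = 0.862, giving −¼ ln(0.862) = 0.037125.
d = 0.347575 + 0.037125 = 0.384700.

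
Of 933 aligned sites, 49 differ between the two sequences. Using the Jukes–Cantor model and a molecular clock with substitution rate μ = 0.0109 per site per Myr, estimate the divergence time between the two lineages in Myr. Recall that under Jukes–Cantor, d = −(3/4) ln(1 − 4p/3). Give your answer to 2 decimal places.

2.50

p = 49/933 ≈ 0.052519.
d = −(3/4) ln(1 − 4p/3) = −0.75 ln(1 − 0.070025) = −0.75 ln(0.929975)
  = −0.75 × (-0.072598) = 0.054449 substitutions/site.
Under a molecular clock d = 2μt, so t = d/(2μ) = 0.054449 / (2 × 0.0109) = 2.50 Myr.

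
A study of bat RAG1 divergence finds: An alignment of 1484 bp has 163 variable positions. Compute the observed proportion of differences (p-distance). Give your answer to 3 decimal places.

p = 163/1484 = 0.109838… ≈ 0.110 (to 3 d.p.).

0.110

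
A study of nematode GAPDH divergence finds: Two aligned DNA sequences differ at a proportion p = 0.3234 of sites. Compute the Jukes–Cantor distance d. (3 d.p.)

d = −(3/4) ln(1 − 4p/3) = −0.75 ln(1 − 0.4312) = −0.75 ln(0.5688)
  = −0.75 × (-0.564226) = 0.423170 substitutions/site.

0.423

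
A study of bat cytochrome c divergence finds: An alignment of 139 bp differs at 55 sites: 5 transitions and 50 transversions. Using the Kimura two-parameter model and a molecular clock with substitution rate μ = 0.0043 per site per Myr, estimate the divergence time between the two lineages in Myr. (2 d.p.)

69.80

P = 5/139 ≈ 0.035971 and Q = 50/139 ≈ 0.359712.
Under the Kimura two-parameter model, d = −½ ln(1 − 2P − Q) − ¼ ln(1 − 2Q).
1 − 2P − Q = 0.568346, giving −½ ln(0.568346) = 0.282512.
1 − 2Q = 0.280576, giving −¼ ln(0.280576) = 0.317728.
d = 0.282512 + 0.317728 = 0.600240.
Under a molecular clock d = 2μt, so t = d/(2μ) = 0.600240 / (2 × 0.0043) = 69.80 Myr.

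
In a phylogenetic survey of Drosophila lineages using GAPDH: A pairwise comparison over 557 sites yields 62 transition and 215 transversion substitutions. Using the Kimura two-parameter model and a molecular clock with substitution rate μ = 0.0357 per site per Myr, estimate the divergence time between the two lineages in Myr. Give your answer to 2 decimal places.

P = 62/557 ≈ 0.111311 and Q = 215/557 ≈ 0.385996.
Under the Kimura two-parameter model, d = −½ ln(1 − 2P − Q) − ¼ ln(1 − 2Q).
1 − 2P − Q = 0.391382, giving −½ ln(0.391382) = 0.469036.
1 − 2Q = 0.228008, giving −¼ ln(0.228008) = 0.369594.
d = 0.469036 + 0.369594 = 0.838630.
Under a molecular clock d = 2μt, so t = d/(2μ) = 0.838630 / (2 × 0.0357) = 11.75 Myr.

11.75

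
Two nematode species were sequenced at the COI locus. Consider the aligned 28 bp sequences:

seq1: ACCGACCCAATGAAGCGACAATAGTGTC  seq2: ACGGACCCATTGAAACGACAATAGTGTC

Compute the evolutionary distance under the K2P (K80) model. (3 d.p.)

Of 28 sites, 1 differences are transitions and 2 are transversions, so P = 1/28 ≈ 0.035714 and Q = 2/28 ≈ 0.071429.
Under the Kimura two-parameter model, d = −½ ln(1 − 2P − Q) − ¼ ln(1 − 2Q).
1 − 2P − Q = 0.857143, giving −½ ln(0.857143) = 0.077075.
1 − 2Q = 0.857142, giving −¼ ln(0.857142) = 0.038538.
d = 0.077075 + 0.038538 = 0.115613.

0.116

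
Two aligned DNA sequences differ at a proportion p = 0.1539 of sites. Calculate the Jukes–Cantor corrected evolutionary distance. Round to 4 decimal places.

0.1722

d = −(3/4) ln(1 − 4p/3) = −0.75 ln(1 − 0.2052) = −0.75 ln(0.7948)
  = −0.75 × (-0.229665) = 0.172249 substitutions/site.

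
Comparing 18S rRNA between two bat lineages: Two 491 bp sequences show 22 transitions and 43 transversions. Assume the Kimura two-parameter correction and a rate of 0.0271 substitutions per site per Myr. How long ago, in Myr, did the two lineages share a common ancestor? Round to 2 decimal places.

P = 22/491 ≈ 0.044807 and Q = 43/491 ≈ 0.087576.
Under the Kimura two-parameter model, d = −½ ln(1 − 2P − Q) − ¼ ln(1 − 2Q).
1 − 2P − Q = 0.82281, giving −½ ln(0.82281) = 0.097515.
1 − 2Q = 0.824848, giving −¼ ln(0.824848) = 0.048139.
d = 0.097515 + 0.048139 = 0.145654.
Under a molecular clock d = 2μt, so t = d/(2μ) = 0.145654 / (2 × 0.0271) = 2.69 Myr.

2.69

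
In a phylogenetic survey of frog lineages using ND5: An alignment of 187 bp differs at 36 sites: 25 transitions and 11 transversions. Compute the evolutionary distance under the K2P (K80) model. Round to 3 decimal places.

0.229

P = 25/187 ≈ 0.13369 and Q = 11/187 ≈ 0.058824.
Under the Kimura two-parameter model, d = −½ ln(1 − 2P − Q) − ¼ ln(1 − 2Q).
1 − 2P − Q = 0.673796, giving −½ ln(0.673796) = 0.197414.
1 − 2Q = 0.882352, giving −¼ ln(0.882352) = 0.031291.
d = 0.197414 + 0.031291 = 0.228705.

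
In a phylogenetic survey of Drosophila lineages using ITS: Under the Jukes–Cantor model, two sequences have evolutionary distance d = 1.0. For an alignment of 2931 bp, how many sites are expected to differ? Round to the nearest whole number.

1619

Invert JC69: p = (3/4)(1 − e^(−4d/3)) = 0.75 × (1 − e^(-1.333333)) = 0.75 × (1 − 0.263597) = 0.552302.
Expected differing sites = pL ≈ 0.552302 × 2931 = 1618.797162 ≈ 1619.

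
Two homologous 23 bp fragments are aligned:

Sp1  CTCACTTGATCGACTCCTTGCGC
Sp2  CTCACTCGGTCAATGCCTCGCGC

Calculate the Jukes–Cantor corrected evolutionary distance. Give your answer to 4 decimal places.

0.3206

The sequences differ at 6 of 23 sites (7, 9, 12, 14, 15, 19), so p = 6/23 ≈ 0.26087.
d = −(3/4) ln(1 − 4p/3) = −0.75 ln(1 − 0.347827) = −0.75 ln(0.652173)
  = −0.75 × (-0.427445) = 0.320584 substitutions/site.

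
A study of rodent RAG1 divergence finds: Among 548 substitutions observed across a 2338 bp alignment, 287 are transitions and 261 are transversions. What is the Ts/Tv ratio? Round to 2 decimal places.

R = 287/261 = 1.099616… ≈ 1.10 (to 2 d.p.).

1.10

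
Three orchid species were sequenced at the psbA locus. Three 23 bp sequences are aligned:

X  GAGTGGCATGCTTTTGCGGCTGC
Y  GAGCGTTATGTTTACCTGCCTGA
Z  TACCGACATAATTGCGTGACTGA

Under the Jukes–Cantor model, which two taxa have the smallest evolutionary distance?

Y and Z

X–Y: 10/23 differ, p = 0.435, d = 0.650.
X–Z: 11/23 differ, p = 0.478, d = 0.761.
Y–Z: 9/23 differ, p = 0.391, d = 0.553.
The smallest distance is between Y and Z.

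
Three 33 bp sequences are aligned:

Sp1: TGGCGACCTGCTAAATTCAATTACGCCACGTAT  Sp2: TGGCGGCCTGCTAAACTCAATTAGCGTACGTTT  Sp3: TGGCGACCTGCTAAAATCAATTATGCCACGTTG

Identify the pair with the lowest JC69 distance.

Sp1 and Sp3

Sp1–Sp2: 7/33 differ, p = 0.212, d = 0.249.
Sp1–Sp3: 4/33 differ, p = 0.121, d = 0.132.
Sp2–Sp3: 7/33 differ, p = 0.212, d = 0.249.
The smallest distance is between Sp1 and Sp3.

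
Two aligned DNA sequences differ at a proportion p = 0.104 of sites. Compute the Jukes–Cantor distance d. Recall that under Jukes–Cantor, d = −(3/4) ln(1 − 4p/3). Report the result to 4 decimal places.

0.1120

d = −(3/4) ln(1 − 4p/3) = −0.75 ln(1 − 0.138667) = −0.75 ln(0.861333)
  = −0.75 × (-0.149274) = 0.111956 substitutions/site.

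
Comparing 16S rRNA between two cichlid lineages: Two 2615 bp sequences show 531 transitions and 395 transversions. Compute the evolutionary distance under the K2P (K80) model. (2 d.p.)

P = 531/2615 ≈ 0.203059 and Q = 395/2615 ≈ 0.151052.
Under the Kimura two-parameter model, d = −½ ln(1 − 2P − Q) − ¼ ln(1 − 2Q).
1 − 2P − Q = 0.44283, giving −½ ln(0.44283) = 0.407285.
1 − 2Q = 0.697896, giving −¼ ln(0.697896) = 0.089921.
d = 0.407285 + 0.089921 = 0.497206.

0.50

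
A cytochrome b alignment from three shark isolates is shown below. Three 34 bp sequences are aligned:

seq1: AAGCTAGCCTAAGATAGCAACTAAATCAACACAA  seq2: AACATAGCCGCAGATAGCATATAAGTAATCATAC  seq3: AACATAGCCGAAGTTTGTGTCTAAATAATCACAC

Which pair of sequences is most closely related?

seq2 and seq3

seq1–seq2: 11/34 differ, p = 0.324, d = 0.423.
seq1–seq3: 11/34 differ, p = 0.324, d = 0.423.
seq2–seq3: 8/34 differ, p = 0.235, d = 0.282.
The smallest distance is between seq2 and seq3.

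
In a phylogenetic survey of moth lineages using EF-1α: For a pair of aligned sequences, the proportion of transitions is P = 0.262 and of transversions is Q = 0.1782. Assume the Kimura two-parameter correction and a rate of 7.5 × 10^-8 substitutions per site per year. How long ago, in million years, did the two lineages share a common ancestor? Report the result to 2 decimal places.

Under the Kimura two-parameter model, d = −½ ln(1 − 2P − Q) − ¼ ln(1 − 2Q).
1 − 2P − Q = 0.2978, giving −½ ln(0.2978) = 0.605667.
1 − 2Q = 0.6436, giving −¼ ln(0.6436) = 0.110169.
d = 0.605667 + 0.110169 = 0.715836.
Under a molecular clock d = 2μt, so t = d/(2μ) = 0.715836 / (2 × 7.5 × 10^-8) = 4.77 million years.

4.77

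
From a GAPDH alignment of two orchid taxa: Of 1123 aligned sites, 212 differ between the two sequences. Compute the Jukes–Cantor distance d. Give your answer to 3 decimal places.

0.217

p = 212/1123 ≈ 0.18878.
d = −(3/4) ln(1 − 4p/3) = −0.75 ln(1 − 0.251707) = −0.75 ln(0.748293)
  = −0.75 × (-0.289961) = 0.217471 substitutions/site.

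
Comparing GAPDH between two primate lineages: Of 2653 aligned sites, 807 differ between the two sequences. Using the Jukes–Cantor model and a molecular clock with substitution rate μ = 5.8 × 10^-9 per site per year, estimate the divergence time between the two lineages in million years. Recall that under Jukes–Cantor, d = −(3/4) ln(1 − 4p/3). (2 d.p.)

p = 807/2653 ≈ 0.304184.
d = −(3/4) ln(1 − 4p/3) = −0.75 ln(1 − 0.405579) = −0.75 ln(0.594421)
  = −0.75 × (-0.520167) = 0.390125 substitutions/site.
Under a molecular clock d = 2μt, so t = d/(2μ) = 0.390125 / (2 × 5.8 × 10^-9) = 33.63 million years.

33.63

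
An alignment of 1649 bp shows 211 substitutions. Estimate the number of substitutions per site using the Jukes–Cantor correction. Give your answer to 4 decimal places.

0.1403

p = 211/1649 ≈ 0.127956.
d = −(3/4) ln(1 − 4p/3) = −0.75 ln(1 − 0.170608) = −0.75 ln(0.829392)
  = −0.75 × (-0.187062) = 0.140297 substitutions/site.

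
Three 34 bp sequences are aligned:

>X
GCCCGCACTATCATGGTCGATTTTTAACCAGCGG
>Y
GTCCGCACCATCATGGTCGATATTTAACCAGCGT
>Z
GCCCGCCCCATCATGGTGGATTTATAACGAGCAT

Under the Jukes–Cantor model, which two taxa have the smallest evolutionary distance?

X–Y: 4/34 differ, p = 0.118, d = 0.128.
X–Z: 7/34 differ, p = 0.206, d = 0.241.
Y–Z: 7/34 differ, p = 0.206, d = 0.241.
The smallest distance is between X and Y.

X and Y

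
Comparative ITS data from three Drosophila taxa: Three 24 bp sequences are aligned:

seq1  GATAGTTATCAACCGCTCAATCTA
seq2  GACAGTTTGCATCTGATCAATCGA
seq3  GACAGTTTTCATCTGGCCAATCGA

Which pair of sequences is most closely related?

seq1–seq2: 7/24 differ, p = 0.292, d = 0.369.
seq1–seq3: 7/24 differ, p = 0.292, d = 0.369.
seq2–seq3: 3/24 differ, p = 0.125, d = 0.137.
The smallest distance is between seq2 and seq3.

seq2 and seq3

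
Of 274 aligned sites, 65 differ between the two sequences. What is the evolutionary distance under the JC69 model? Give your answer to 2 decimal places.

p = 65/274 ≈ 0.237226.
d = −(3/4) ln(1 − 4p/3) = −0.75 ln(1 − 0.316301) = −0.75 ln(0.683699)
  = −0.75 × (-0.380238) = 0.285179 substitutions/site.

0.29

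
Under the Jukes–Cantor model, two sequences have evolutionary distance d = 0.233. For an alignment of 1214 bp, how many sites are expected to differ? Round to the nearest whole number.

243

Invert JC69: p = (3/4)(1 − e^(−4d/3)) = 0.75 × (1 − e^(-0.310667)) = 0.75 × (1 − 0.732958) = 0.200282.
Expected differing sites = pL ≈ 0.200282 × 1214 = 243.142348 ≈ 243.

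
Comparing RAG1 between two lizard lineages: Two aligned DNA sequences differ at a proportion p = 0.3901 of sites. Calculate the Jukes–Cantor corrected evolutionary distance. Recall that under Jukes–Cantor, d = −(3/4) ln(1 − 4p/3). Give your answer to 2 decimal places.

0.55

d = −(3/4) ln(1 − 4p/3) = −0.75 ln(1 − 0.520133) = −0.75 ln(0.479867)
  = −0.75 × (-0.734246) = 0.550685 substitutions/site.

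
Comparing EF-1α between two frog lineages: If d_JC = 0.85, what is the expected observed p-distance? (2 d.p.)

0.51

p = (3/4)(1 − e^(−4d/3)) = 0.75 × (1 − e^(-1.133333)) = 0.75 × (1 − 0.321958) = 0.508532.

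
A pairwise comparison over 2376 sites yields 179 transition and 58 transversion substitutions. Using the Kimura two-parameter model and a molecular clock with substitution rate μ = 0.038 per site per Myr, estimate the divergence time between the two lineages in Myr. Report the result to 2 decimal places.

P = 179/2376 ≈ 0.075337 and Q = 58/2376 ≈ 0.024411.
Under the Kimura two-parameter model, d = −½ ln(1 − 2P − Q) − ¼ ln(1 − 2Q).
1 − 2P − Q = 0.824915, giving −½ ln(0.824915) = 0.096237.
1 − 2Q = 0.951178, giving −¼ ln(0.951178) = 0.012514.
d = 0.096237 + 0.012514 = 0.108751.
Under a molecular clock d = 2μt, so t = d/(2μ) = 0.108751 / (2 × 0.038) = 1.43 Myr.

1.43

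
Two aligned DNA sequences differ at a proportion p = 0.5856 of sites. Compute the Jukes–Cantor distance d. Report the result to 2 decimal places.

d = −(3/4) ln(1 − 4p/3) = −0.75 ln(1 − 0.7808) = −0.75 ln(0.2192)
  = −0.75 × (-1.517771) = 1.138328 substitutions/site.

1.14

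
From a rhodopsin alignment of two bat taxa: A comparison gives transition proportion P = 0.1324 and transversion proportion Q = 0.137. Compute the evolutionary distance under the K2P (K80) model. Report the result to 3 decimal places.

Under the Kimura two-parameter model, d = −½ ln(1 − 2P − Q) − ¼ ln(1 − 2Q).
1 − 2P − Q = 0.5982, giving −½ ln(0.5982) = 0.256915.
1 − 2Q = 0.726, giving −¼ ln(0.726) = 0.080051.
d = 0.256915 + 0.080051 = 0.336966.

0.337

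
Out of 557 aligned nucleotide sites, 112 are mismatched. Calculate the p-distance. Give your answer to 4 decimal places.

p = 112/557 = 0.201077… ≈ 0.2011 (to 4 d.p.).

0.2011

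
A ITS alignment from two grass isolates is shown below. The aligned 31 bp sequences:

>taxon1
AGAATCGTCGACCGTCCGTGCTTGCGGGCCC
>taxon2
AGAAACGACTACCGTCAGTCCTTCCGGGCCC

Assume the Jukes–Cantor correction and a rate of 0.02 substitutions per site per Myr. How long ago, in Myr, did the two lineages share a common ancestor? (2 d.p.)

5.60

The sequences differ at 6 of 31 sites (5, 8, 10, 17, 20, 24), so p = 6/31 ≈ 0.193548.
d = −(3/4) ln(1 − 4p/3) = −0.75 ln(1 − 0.258064) = −0.75 ln(0.741936)
  = −0.75 × (-0.298492) = 0.223869 substitutions/site.
Under a molecular clock d = 2μt, so t = d/(2μ) = 0.223869 / (2 × 0.02) = 5.60 Myr.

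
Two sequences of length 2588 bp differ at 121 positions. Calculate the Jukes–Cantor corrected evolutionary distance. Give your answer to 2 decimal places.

p = 121/2588 ≈ 0.046754.
d = −(3/4) ln(1 − 4p/3) = −0.75 ln(1 − 0.062339) = −0.75 ln(0.937661)
  = −0.75 × (-0.064367) = 0.048275 substitutions/site.

0.05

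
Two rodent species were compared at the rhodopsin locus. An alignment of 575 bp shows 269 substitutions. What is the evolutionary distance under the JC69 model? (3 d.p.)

p = 269/575 ≈ 0.467826.
d = −(3/4) ln(1 − 4p/3) = −0.75 ln(1 − 0.623768) = −0.75 ln(0.376232)
  = −0.75 × (-0.977549) = 0.733162 substitutions/site.

0.733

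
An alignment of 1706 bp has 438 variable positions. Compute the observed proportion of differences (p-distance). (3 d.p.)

0.257

p = 438/1706 = 0.256740… ≈ 0.257 (to 3 d.p.).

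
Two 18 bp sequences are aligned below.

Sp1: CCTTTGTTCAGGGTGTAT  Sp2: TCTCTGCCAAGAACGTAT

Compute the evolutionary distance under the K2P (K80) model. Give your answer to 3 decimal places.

Of 18 sites, 7 differences are transitions and 1 are transversions, so P = 7/18 ≈ 0.388889 and Q = 1/18 ≈ 0.055556.
Under the Kimura two-parameter model, d = −½ ln(1 − 2P − Q) − ¼ ln(1 − 2Q).
1 − 2P − Q = 0.166666, giving −½ ln(0.166666) = 0.895882.
1 − 2Q = 0.888888, giving −¼ ln(0.888888) = 0.029446.
d = 0.895882 + 0.029446 = 0.925328.

0.925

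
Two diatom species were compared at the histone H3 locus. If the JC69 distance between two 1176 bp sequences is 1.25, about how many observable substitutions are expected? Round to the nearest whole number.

715

Invert JC69: p = (3/4)(1 − e^(−4d/3)) = 0.75 × (1 − e^(-1.666667)) = 0.75 × (1 − 0.188876) = 0.608343.
Expected differing sites = pL ≈ 0.608343 × 1176 = 715.411368 ≈ 715.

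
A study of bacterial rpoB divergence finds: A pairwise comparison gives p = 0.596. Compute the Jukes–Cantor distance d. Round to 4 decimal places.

1.1873

d = −(3/4) ln(1 − 4p/3) = −0.75 ln(1 − 0.794667) = −0.75 ln(0.205333)
  = −0.75 × (-1.583122) = 1.187342 substitutions/site.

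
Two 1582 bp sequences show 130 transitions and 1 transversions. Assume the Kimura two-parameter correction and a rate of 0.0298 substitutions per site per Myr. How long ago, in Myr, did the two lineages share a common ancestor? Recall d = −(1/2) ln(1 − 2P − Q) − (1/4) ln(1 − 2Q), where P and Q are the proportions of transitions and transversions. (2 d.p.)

1.52

P = 130/1582 ≈ 0.082174 and Q = 1/1582 ≈ 0.000632.
Under the Kimura two-parameter model, d = −½ ln(1 − 2P − Q) − ¼ ln(1 − 2Q).
1 − 2P − Q = 0.83502, giving −½ ln(0.83502) = 0.090150.
1 − 2Q = 0.998736, giving −¼ ln(0.998736) = 0.000316.
d = 0.090150 + 0.000316 = 0.090466.
Under a molecular clock d = 2μt, so t = d/(2μ) = 0.090466 / (2 × 0.0298) = 1.52 Myr.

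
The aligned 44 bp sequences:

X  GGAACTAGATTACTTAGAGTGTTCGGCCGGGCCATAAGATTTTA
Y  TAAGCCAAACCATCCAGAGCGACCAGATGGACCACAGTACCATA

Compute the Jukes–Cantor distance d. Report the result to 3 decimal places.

0.895

The sequences differ at 23 of 44 sites, so p = 23/44 ≈ 0.522727.
d = −(3/4) ln(1 − 4p/3) = −0.75 ln(1 − 0.696969) = −0.75 ln(0.303031)
  = −0.75 × (-1.193920) = 0.895440 substitutions/site.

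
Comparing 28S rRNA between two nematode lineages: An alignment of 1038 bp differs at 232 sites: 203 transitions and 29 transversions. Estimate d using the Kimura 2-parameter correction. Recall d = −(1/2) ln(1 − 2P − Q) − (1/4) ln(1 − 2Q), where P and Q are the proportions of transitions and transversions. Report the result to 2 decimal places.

P = 203/1038 ≈ 0.195568 and Q = 29/1038 ≈ 0.027938.
Under the Kimura two-parameter model, d = −½ ln(1 − 2P − Q) − ¼ ln(1 − 2Q).
1 − 2P − Q = 0.580926, giving −½ ln(0.580926) = 0.271566.
1 − 2Q = 0.944124, giving −¼ ln(0.944124) = 0.014374.
d = 0.271566 + 0.014374 = 0.285940.

0.29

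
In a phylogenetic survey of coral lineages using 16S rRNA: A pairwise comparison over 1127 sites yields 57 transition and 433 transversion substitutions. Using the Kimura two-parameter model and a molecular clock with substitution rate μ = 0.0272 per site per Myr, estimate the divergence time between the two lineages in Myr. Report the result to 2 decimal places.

12.83

P = 57/1127 ≈ 0.050577 and Q = 433/1127 ≈ 0.384206.
Under the Kimura two-parameter model, d = −½ ln(1 − 2P − Q) − ¼ ln(1 − 2Q).
1 − 2P − Q = 0.51464, giving −½ ln(0.51464) = 0.332144.
1 − 2Q = 0.231588, giving −¼ ln(0.231588) = 0.365699.
d = 0.332144 + 0.365699 = 0.697843.
Under a molecular clock d = 2μt, so t = d/(2μ) = 0.697843 / (2 × 0.0272) = 12.83 Myr.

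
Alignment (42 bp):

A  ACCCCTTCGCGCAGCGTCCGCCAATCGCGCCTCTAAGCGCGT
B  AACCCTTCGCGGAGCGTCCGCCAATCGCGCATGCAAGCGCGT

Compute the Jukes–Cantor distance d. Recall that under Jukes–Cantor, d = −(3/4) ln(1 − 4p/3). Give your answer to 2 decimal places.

The sequences differ at 5 of 42 sites (2, 12, 31, 33, 34), so p = 5/42 ≈ 0.119048.
d = −(3/4) ln(1 − 4p/3) = −0.75 ln(1 − 0.158731) = −0.75 ln(0.841269)
  = −0.75 × (-0.172844) = 0.129633 substitutions/site.

0.13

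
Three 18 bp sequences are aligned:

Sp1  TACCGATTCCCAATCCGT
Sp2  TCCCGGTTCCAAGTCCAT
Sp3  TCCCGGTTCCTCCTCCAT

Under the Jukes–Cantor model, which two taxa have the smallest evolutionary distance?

Sp1–Sp2: 5/18 differ, p = 0.278, d = 0.347.
Sp1–Sp3: 6/18 differ, p = 0.333, d = 0.441.
Sp2–Sp3: 3/18 differ, p = 0.167, d = 0.188.
The smallest distance is between Sp2 and Sp3.

Sp2 and Sp3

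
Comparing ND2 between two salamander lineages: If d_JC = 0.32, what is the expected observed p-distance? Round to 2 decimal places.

0.26

p = (3/4)(1 − e^(−4d/3)) = 0.75 × (1 − e^(-0.426667)) = 0.75 × (1 − 0.652681) = 0.260489.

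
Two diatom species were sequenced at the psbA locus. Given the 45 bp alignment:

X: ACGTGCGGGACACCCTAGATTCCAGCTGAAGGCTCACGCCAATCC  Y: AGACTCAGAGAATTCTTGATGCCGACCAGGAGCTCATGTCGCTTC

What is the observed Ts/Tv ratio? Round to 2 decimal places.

3.00

Transitions are A↔G and C↔T; transversions are all other mismatches.
Transitions: 18. Transversions: 6.
R = 18/6 = 3.00.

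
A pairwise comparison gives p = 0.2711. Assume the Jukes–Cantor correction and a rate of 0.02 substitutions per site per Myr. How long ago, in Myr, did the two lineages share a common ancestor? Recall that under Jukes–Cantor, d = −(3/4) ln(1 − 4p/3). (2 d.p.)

8.41

d = −(3/4) ln(1 − 4p/3) = −0.75 ln(1 − 0.361467) = −0.75 ln(0.638533)
  = −0.75 × (-0.448582) = 0.336437 substitutions/site.
Under a molecular clock d = 2μt, so t = d/(2μ) = 0.336437 / (2 × 0.02) = 8.41 Myr.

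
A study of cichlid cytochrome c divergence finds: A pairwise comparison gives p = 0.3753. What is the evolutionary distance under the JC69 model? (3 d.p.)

0.520

d = −(3/4) ln(1 − 4p/3) = −0.75 ln(1 − 0.5004) = −0.75 ln(0.4996)
  = −0.75 × (-0.693948) = 0.520461 substitutions/site.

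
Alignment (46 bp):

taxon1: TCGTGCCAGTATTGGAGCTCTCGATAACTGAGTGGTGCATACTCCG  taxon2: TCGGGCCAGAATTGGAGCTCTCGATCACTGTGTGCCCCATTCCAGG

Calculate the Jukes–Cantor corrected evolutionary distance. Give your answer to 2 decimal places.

0.29

The sequences differ at 11 of 46 sites, so p = 11/46 ≈ 0.23913.
d = −(3/4) ln(1 − 4p/3) = −0.75 ln(1 − 0.31884) = −0.75 ln(0.68116)
  = −0.75 × (-0.383958) = 0.287969 substitutions/site.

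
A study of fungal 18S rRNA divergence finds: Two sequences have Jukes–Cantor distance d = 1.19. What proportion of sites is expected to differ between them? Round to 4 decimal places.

0.5965

p = (3/4)(1 − e^(−4d/3)) = 0.75 × (1 − e^(-1.586667)) = 0.75 × (1 − 0.204606) = 0.596546.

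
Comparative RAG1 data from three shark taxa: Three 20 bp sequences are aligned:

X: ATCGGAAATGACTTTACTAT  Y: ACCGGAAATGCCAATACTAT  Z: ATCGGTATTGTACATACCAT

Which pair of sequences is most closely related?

X–Y: 4/20 differ, p = 0.200, d = 0.233.
X–Z: 7/20 differ, p = 0.350, d = 0.471.
Y–Z: 7/20 differ, p = 0.350, d = 0.471.
The smallest distance is between X and Y.

X and Y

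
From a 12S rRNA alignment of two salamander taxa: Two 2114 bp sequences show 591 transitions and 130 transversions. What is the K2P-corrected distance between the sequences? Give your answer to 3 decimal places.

P = 591/2114 ≈ 0.279565 and Q = 130/2114 ≈ 0.061495.
Under the Kimura two-parameter model, d = −½ ln(1 − 2P − Q) − ¼ ln(1 − 2Q).
1 − 2P − Q = 0.379375, giving −½ ln(0.379375) = 0.484615.
1 − 2Q = 0.87701, giving −¼ ln(0.87701) = 0.032809.
d = 0.484615 + 0.032809 = 0.517424.

0.517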